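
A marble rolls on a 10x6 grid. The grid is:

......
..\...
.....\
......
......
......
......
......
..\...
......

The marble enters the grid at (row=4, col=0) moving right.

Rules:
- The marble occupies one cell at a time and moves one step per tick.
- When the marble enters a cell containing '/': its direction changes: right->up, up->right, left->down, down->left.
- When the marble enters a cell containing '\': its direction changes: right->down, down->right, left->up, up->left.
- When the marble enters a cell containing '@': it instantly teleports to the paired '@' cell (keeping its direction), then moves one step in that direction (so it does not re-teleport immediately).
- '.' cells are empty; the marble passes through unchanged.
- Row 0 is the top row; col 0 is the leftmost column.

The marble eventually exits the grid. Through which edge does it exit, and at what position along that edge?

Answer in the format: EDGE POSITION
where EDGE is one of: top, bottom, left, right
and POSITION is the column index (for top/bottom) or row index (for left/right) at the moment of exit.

Step 1: enter (4,0), '.' pass, move right to (4,1)
Step 2: enter (4,1), '.' pass, move right to (4,2)
Step 3: enter (4,2), '.' pass, move right to (4,3)
Step 4: enter (4,3), '.' pass, move right to (4,4)
Step 5: enter (4,4), '.' pass, move right to (4,5)
Step 6: enter (4,5), '.' pass, move right to (4,6)
Step 7: at (4,6) — EXIT via right edge, pos 4

Answer: right 4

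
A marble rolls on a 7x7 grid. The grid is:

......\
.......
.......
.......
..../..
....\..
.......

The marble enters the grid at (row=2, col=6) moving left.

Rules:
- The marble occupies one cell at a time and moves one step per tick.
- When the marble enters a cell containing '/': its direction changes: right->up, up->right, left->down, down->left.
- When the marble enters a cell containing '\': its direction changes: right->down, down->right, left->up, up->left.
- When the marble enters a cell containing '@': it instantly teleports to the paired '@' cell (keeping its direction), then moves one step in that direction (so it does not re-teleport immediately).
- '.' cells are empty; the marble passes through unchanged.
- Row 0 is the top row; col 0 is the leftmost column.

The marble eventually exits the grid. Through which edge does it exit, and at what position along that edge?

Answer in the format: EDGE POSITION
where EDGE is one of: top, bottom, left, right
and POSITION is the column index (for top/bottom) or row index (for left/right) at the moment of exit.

Step 1: enter (2,6), '.' pass, move left to (2,5)
Step 2: enter (2,5), '.' pass, move left to (2,4)
Step 3: enter (2,4), '.' pass, move left to (2,3)
Step 4: enter (2,3), '.' pass, move left to (2,2)
Step 5: enter (2,2), '.' pass, move left to (2,1)
Step 6: enter (2,1), '.' pass, move left to (2,0)
Step 7: enter (2,0), '.' pass, move left to (2,-1)
Step 8: at (2,-1) — EXIT via left edge, pos 2

Answer: left 2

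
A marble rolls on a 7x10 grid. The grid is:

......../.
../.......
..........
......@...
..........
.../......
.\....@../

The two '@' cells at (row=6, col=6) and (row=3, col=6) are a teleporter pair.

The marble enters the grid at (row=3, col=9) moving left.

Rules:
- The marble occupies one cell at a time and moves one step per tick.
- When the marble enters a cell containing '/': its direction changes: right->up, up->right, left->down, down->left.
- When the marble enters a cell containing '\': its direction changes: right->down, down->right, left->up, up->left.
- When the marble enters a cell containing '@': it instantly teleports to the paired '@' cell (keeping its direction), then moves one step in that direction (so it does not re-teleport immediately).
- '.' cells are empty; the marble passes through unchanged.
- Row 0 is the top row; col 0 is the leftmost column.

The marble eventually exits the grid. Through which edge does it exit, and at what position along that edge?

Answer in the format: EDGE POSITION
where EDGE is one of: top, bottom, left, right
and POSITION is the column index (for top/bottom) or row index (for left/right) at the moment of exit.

Answer: top 1

Derivation:
Step 1: enter (3,9), '.' pass, move left to (3,8)
Step 2: enter (3,8), '.' pass, move left to (3,7)
Step 3: enter (3,7), '.' pass, move left to (3,6)
Step 4: enter (3,6), '@' teleport (3,6)->(6,6), also enter (6,6), move left to (6,5)
Step 5: enter (6,5), '.' pass, move left to (6,4)
Step 6: enter (6,4), '.' pass, move left to (6,3)
Step 7: enter (6,3), '.' pass, move left to (6,2)
Step 8: enter (6,2), '.' pass, move left to (6,1)
Step 9: enter (6,1), '\' deflects left->up, move up to (5,1)
Step 10: enter (5,1), '.' pass, move up to (4,1)
Step 11: enter (4,1), '.' pass, move up to (3,1)
Step 12: enter (3,1), '.' pass, move up to (2,1)
Step 13: enter (2,1), '.' pass, move up to (1,1)
Step 14: enter (1,1), '.' pass, move up to (0,1)
Step 15: enter (0,1), '.' pass, move up to (-1,1)
Step 16: at (-1,1) — EXIT via top edge, pos 1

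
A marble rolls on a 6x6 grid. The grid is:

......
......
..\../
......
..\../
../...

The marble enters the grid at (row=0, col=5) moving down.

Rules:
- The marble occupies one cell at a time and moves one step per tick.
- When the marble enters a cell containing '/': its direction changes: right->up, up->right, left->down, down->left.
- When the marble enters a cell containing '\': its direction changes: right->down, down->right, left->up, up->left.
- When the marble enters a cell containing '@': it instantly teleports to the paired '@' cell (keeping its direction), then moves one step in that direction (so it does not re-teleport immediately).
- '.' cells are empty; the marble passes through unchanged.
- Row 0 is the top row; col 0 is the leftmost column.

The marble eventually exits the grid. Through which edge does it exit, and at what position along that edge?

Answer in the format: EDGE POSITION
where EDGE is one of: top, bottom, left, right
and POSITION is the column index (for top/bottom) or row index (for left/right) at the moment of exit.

Step 1: enter (0,5), '.' pass, move down to (1,5)
Step 2: enter (1,5), '.' pass, move down to (2,5)
Step 3: enter (2,5), '/' deflects down->left, move left to (2,4)
Step 4: enter (2,4), '.' pass, move left to (2,3)
Step 5: enter (2,3), '.' pass, move left to (2,2)
Step 6: enter (2,2), '\' deflects left->up, move up to (1,2)
Step 7: enter (1,2), '.' pass, move up to (0,2)
Step 8: enter (0,2), '.' pass, move up to (-1,2)
Step 9: at (-1,2) — EXIT via top edge, pos 2

Answer: top 2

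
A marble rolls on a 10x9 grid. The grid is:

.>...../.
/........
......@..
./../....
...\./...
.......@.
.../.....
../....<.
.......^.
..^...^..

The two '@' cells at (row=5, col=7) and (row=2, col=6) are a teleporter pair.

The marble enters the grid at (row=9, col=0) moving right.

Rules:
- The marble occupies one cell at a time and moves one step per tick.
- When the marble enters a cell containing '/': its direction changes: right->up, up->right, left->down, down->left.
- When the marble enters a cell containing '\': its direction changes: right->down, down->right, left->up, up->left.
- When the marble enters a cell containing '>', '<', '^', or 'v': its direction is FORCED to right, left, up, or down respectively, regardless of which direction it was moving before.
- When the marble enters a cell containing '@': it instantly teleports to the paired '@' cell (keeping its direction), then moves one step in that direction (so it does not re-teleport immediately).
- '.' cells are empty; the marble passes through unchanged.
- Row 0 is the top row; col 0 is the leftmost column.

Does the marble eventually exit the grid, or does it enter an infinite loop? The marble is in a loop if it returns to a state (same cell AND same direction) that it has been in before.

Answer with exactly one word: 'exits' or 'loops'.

Step 1: enter (9,0), '.' pass, move right to (9,1)
Step 2: enter (9,1), '.' pass, move right to (9,2)
Step 3: enter (9,2), '^' forces right->up, move up to (8,2)
Step 4: enter (8,2), '.' pass, move up to (7,2)
Step 5: enter (7,2), '/' deflects up->right, move right to (7,3)
Step 6: enter (7,3), '.' pass, move right to (7,4)
Step 7: enter (7,4), '.' pass, move right to (7,5)
Step 8: enter (7,5), '.' pass, move right to (7,6)
Step 9: enter (7,6), '.' pass, move right to (7,7)
Step 10: enter (7,7), '<' forces right->left, move left to (7,6)
Step 11: enter (7,6), '.' pass, move left to (7,5)
Step 12: enter (7,5), '.' pass, move left to (7,4)
Step 13: enter (7,4), '.' pass, move left to (7,3)
Step 14: enter (7,3), '.' pass, move left to (7,2)
Step 15: enter (7,2), '/' deflects left->down, move down to (8,2)
Step 16: enter (8,2), '.' pass, move down to (9,2)
Step 17: enter (9,2), '^' forces down->up, move up to (8,2)
Step 18: at (8,2) dir=up — LOOP DETECTED (seen before)

Answer: loops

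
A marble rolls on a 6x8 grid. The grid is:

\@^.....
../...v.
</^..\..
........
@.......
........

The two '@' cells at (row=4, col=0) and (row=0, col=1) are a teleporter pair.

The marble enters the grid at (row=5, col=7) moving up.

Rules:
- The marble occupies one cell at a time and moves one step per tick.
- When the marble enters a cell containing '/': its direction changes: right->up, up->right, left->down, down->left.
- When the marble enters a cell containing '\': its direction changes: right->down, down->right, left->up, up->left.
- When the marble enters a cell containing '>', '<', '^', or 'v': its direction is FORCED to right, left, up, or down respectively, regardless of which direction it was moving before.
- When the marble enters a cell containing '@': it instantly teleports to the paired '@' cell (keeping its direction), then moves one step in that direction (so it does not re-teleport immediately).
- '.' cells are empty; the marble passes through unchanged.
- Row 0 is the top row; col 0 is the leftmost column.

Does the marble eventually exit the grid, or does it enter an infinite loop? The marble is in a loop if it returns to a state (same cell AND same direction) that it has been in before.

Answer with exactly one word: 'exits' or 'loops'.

Answer: exits

Derivation:
Step 1: enter (5,7), '.' pass, move up to (4,7)
Step 2: enter (4,7), '.' pass, move up to (3,7)
Step 3: enter (3,7), '.' pass, move up to (2,7)
Step 4: enter (2,7), '.' pass, move up to (1,7)
Step 5: enter (1,7), '.' pass, move up to (0,7)
Step 6: enter (0,7), '.' pass, move up to (-1,7)
Step 7: at (-1,7) — EXIT via top edge, pos 7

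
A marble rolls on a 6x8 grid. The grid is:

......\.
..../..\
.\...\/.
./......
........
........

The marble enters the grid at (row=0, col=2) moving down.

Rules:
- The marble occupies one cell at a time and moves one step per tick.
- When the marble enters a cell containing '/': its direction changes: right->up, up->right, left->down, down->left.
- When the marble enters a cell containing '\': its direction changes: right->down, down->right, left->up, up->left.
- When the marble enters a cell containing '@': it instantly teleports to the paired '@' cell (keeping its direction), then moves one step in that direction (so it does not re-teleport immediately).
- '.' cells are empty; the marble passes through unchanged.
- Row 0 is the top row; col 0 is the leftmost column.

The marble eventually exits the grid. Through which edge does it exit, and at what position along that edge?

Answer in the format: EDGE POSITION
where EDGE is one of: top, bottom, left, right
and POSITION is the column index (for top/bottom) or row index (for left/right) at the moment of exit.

Step 1: enter (0,2), '.' pass, move down to (1,2)
Step 2: enter (1,2), '.' pass, move down to (2,2)
Step 3: enter (2,2), '.' pass, move down to (3,2)
Step 4: enter (3,2), '.' pass, move down to (4,2)
Step 5: enter (4,2), '.' pass, move down to (5,2)
Step 6: enter (5,2), '.' pass, move down to (6,2)
Step 7: at (6,2) — EXIT via bottom edge, pos 2

Answer: bottom 2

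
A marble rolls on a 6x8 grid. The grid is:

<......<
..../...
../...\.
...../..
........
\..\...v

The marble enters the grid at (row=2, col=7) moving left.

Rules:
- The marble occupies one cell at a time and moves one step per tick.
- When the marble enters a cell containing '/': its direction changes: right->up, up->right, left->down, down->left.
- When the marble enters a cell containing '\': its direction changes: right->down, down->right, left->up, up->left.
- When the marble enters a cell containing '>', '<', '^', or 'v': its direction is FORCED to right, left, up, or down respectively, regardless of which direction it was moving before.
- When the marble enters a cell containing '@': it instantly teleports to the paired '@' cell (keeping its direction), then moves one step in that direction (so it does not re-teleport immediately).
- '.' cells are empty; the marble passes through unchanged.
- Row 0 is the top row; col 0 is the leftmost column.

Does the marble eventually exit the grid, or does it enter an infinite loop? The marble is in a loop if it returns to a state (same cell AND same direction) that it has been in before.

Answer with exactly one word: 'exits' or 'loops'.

Step 1: enter (2,7), '.' pass, move left to (2,6)
Step 2: enter (2,6), '\' deflects left->up, move up to (1,6)
Step 3: enter (1,6), '.' pass, move up to (0,6)
Step 4: enter (0,6), '.' pass, move up to (-1,6)
Step 5: at (-1,6) — EXIT via top edge, pos 6

Answer: exits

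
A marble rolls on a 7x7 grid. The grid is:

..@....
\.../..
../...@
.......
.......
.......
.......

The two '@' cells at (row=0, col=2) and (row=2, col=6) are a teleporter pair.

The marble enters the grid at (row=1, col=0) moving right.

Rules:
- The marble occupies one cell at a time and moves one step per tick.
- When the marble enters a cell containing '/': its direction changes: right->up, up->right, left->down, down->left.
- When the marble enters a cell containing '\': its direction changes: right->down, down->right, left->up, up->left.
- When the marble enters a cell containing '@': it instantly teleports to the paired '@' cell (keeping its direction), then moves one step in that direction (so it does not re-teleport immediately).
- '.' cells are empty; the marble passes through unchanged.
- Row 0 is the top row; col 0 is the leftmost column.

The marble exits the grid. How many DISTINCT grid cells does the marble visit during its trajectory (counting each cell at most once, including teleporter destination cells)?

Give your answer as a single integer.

Step 1: enter (1,0), '\' deflects right->down, move down to (2,0)
Step 2: enter (2,0), '.' pass, move down to (3,0)
Step 3: enter (3,0), '.' pass, move down to (4,0)
Step 4: enter (4,0), '.' pass, move down to (5,0)
Step 5: enter (5,0), '.' pass, move down to (6,0)
Step 6: enter (6,0), '.' pass, move down to (7,0)
Step 7: at (7,0) — EXIT via bottom edge, pos 0
Distinct cells visited: 6 (path length 6)

Answer: 6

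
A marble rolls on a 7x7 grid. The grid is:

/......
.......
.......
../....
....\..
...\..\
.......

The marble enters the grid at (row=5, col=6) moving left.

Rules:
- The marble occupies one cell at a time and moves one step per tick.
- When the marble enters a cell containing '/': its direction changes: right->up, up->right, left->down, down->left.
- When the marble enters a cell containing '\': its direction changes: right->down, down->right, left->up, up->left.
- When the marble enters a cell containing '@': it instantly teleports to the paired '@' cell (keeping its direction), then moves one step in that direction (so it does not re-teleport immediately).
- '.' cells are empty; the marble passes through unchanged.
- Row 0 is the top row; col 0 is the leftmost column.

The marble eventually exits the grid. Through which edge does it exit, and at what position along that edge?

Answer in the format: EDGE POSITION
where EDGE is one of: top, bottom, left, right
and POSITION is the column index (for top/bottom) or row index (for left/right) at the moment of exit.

Step 1: enter (5,6), '\' deflects left->up, move up to (4,6)
Step 2: enter (4,6), '.' pass, move up to (3,6)
Step 3: enter (3,6), '.' pass, move up to (2,6)
Step 4: enter (2,6), '.' pass, move up to (1,6)
Step 5: enter (1,6), '.' pass, move up to (0,6)
Step 6: enter (0,6), '.' pass, move up to (-1,6)
Step 7: at (-1,6) — EXIT via top edge, pos 6

Answer: top 6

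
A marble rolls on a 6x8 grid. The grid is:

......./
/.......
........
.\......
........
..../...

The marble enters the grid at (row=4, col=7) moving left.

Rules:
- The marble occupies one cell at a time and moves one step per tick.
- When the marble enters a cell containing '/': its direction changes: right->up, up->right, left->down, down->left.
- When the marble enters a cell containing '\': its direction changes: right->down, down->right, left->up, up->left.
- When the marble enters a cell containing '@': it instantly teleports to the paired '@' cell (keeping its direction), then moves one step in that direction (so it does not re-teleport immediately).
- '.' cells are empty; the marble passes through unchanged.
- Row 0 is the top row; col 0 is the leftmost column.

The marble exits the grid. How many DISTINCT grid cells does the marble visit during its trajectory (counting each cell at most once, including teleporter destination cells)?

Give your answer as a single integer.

Step 1: enter (4,7), '.' pass, move left to (4,6)
Step 2: enter (4,6), '.' pass, move left to (4,5)
Step 3: enter (4,5), '.' pass, move left to (4,4)
Step 4: enter (4,4), '.' pass, move left to (4,3)
Step 5: enter (4,3), '.' pass, move left to (4,2)
Step 6: enter (4,2), '.' pass, move left to (4,1)
Step 7: enter (4,1), '.' pass, move left to (4,0)
Step 8: enter (4,0), '.' pass, move left to (4,-1)
Step 9: at (4,-1) — EXIT via left edge, pos 4
Distinct cells visited: 8 (path length 8)

Answer: 8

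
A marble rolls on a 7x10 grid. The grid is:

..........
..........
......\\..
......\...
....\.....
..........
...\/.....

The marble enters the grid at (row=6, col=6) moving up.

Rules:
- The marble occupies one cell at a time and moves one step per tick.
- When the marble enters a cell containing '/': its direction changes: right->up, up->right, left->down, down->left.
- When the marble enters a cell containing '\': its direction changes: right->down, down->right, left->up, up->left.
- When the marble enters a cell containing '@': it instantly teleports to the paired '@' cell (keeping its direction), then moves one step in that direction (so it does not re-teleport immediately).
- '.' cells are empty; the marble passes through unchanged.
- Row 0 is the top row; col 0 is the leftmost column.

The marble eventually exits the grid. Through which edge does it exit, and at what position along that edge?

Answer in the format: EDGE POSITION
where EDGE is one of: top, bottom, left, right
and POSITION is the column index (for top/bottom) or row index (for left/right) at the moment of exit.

Answer: left 3

Derivation:
Step 1: enter (6,6), '.' pass, move up to (5,6)
Step 2: enter (5,6), '.' pass, move up to (4,6)
Step 3: enter (4,6), '.' pass, move up to (3,6)
Step 4: enter (3,6), '\' deflects up->left, move left to (3,5)
Step 5: enter (3,5), '.' pass, move left to (3,4)
Step 6: enter (3,4), '.' pass, move left to (3,3)
Step 7: enter (3,3), '.' pass, move left to (3,2)
Step 8: enter (3,2), '.' pass, move left to (3,1)
Step 9: enter (3,1), '.' pass, move left to (3,0)
Step 10: enter (3,0), '.' pass, move left to (3,-1)
Step 11: at (3,-1) — EXIT via left edge, pos 3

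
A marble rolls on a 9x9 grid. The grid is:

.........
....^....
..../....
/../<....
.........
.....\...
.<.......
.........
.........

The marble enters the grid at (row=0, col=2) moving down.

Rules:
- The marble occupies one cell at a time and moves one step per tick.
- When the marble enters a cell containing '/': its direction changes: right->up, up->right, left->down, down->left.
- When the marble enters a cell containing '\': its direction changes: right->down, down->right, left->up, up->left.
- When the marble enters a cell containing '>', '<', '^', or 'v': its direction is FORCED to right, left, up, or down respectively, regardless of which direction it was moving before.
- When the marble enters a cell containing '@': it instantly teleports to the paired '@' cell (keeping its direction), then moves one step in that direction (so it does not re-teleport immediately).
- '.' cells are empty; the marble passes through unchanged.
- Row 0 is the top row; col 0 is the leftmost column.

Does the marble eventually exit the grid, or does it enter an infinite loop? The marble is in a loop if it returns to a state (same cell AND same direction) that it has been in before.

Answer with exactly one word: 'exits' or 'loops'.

Step 1: enter (0,2), '.' pass, move down to (1,2)
Step 2: enter (1,2), '.' pass, move down to (2,2)
Step 3: enter (2,2), '.' pass, move down to (3,2)
Step 4: enter (3,2), '.' pass, move down to (4,2)
Step 5: enter (4,2), '.' pass, move down to (5,2)
Step 6: enter (5,2), '.' pass, move down to (6,2)
Step 7: enter (6,2), '.' pass, move down to (7,2)
Step 8: enter (7,2), '.' pass, move down to (8,2)
Step 9: enter (8,2), '.' pass, move down to (9,2)
Step 10: at (9,2) — EXIT via bottom edge, pos 2

Answer: exits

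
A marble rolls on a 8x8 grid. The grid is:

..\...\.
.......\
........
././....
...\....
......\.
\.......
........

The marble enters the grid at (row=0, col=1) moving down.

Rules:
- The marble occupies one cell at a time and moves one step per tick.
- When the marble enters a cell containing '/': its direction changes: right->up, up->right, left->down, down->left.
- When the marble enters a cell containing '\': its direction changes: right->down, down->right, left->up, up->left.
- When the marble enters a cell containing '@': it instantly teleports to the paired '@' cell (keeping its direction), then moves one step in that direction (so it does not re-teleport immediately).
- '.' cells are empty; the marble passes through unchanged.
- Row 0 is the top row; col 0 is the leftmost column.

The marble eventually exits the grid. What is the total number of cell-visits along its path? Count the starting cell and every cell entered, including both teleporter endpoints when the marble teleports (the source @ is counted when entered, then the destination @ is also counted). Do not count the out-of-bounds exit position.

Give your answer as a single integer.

Answer: 5

Derivation:
Step 1: enter (0,1), '.' pass, move down to (1,1)
Step 2: enter (1,1), '.' pass, move down to (2,1)
Step 3: enter (2,1), '.' pass, move down to (3,1)
Step 4: enter (3,1), '/' deflects down->left, move left to (3,0)
Step 5: enter (3,0), '.' pass, move left to (3,-1)
Step 6: at (3,-1) — EXIT via left edge, pos 3
Path length (cell visits): 5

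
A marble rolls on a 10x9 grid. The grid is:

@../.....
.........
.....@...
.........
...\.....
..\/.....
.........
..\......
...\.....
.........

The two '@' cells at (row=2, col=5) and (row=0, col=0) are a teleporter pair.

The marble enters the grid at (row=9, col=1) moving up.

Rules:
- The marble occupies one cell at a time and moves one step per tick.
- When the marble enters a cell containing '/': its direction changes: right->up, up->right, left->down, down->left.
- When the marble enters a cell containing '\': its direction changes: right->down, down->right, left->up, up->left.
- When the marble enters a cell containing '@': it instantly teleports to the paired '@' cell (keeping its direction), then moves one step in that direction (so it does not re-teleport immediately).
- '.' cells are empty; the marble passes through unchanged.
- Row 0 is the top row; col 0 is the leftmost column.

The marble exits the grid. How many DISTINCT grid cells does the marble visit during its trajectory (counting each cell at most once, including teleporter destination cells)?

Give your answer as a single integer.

Step 1: enter (9,1), '.' pass, move up to (8,1)
Step 2: enter (8,1), '.' pass, move up to (7,1)
Step 3: enter (7,1), '.' pass, move up to (6,1)
Step 4: enter (6,1), '.' pass, move up to (5,1)
Step 5: enter (5,1), '.' pass, move up to (4,1)
Step 6: enter (4,1), '.' pass, move up to (3,1)
Step 7: enter (3,1), '.' pass, move up to (2,1)
Step 8: enter (2,1), '.' pass, move up to (1,1)
Step 9: enter (1,1), '.' pass, move up to (0,1)
Step 10: enter (0,1), '.' pass, move up to (-1,1)
Step 11: at (-1,1) — EXIT via top edge, pos 1
Distinct cells visited: 10 (path length 10)

Answer: 10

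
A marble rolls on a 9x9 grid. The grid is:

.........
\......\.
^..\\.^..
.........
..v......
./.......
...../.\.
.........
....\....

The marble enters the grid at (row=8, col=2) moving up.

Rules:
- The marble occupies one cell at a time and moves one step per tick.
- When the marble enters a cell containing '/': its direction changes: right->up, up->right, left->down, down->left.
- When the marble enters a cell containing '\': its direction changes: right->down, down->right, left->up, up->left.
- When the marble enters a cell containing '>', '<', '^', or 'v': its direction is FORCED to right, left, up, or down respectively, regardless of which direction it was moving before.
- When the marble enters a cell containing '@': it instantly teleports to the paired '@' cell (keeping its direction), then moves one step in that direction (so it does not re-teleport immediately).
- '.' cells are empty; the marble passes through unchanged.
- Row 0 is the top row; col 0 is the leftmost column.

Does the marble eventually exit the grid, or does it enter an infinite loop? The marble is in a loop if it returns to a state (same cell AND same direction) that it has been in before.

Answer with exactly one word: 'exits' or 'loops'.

Answer: exits

Derivation:
Step 1: enter (8,2), '.' pass, move up to (7,2)
Step 2: enter (7,2), '.' pass, move up to (6,2)
Step 3: enter (6,2), '.' pass, move up to (5,2)
Step 4: enter (5,2), '.' pass, move up to (4,2)
Step 5: enter (4,2), 'v' forces up->down, move down to (5,2)
Step 6: enter (5,2), '.' pass, move down to (6,2)
Step 7: enter (6,2), '.' pass, move down to (7,2)
Step 8: enter (7,2), '.' pass, move down to (8,2)
Step 9: enter (8,2), '.' pass, move down to (9,2)
Step 10: at (9,2) — EXIT via bottom edge, pos 2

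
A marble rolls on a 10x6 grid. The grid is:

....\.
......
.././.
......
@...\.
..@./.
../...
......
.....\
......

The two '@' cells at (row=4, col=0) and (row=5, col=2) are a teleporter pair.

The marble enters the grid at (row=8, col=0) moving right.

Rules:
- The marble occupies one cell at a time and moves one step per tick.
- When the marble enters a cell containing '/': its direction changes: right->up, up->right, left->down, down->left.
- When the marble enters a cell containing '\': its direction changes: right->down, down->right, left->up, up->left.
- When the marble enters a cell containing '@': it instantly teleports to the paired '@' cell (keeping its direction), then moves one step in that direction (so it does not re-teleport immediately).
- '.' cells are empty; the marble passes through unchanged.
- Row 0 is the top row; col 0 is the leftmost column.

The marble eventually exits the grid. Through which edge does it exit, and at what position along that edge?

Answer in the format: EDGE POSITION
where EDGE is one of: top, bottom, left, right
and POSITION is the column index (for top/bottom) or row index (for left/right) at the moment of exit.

Answer: bottom 5

Derivation:
Step 1: enter (8,0), '.' pass, move right to (8,1)
Step 2: enter (8,1), '.' pass, move right to (8,2)
Step 3: enter (8,2), '.' pass, move right to (8,3)
Step 4: enter (8,3), '.' pass, move right to (8,4)
Step 5: enter (8,4), '.' pass, move right to (8,5)
Step 6: enter (8,5), '\' deflects right->down, move down to (9,5)
Step 7: enter (9,5), '.' pass, move down to (10,5)
Step 8: at (10,5) — EXIT via bottom edge, pos 5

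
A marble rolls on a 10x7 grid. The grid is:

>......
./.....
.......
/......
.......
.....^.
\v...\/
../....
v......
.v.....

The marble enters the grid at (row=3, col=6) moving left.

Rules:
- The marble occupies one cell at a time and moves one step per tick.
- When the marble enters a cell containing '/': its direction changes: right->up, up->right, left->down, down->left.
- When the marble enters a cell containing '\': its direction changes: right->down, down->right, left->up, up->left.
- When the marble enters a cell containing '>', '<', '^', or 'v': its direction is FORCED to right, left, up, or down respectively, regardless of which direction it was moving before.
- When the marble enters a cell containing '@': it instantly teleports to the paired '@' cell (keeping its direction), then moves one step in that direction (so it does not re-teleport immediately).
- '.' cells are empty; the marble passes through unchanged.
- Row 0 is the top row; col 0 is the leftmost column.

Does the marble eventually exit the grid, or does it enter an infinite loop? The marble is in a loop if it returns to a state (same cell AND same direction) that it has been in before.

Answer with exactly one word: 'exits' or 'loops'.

Step 1: enter (3,6), '.' pass, move left to (3,5)
Step 2: enter (3,5), '.' pass, move left to (3,4)
Step 3: enter (3,4), '.' pass, move left to (3,3)
Step 4: enter (3,3), '.' pass, move left to (3,2)
Step 5: enter (3,2), '.' pass, move left to (3,1)
Step 6: enter (3,1), '.' pass, move left to (3,0)
Step 7: enter (3,0), '/' deflects left->down, move down to (4,0)
Step 8: enter (4,0), '.' pass, move down to (5,0)
Step 9: enter (5,0), '.' pass, move down to (6,0)
Step 10: enter (6,0), '\' deflects down->right, move right to (6,1)
Step 11: enter (6,1), 'v' forces right->down, move down to (7,1)
Step 12: enter (7,1), '.' pass, move down to (8,1)
Step 13: enter (8,1), '.' pass, move down to (9,1)
Step 14: enter (9,1), 'v' forces down->down, move down to (10,1)
Step 15: at (10,1) — EXIT via bottom edge, pos 1

Answer: exits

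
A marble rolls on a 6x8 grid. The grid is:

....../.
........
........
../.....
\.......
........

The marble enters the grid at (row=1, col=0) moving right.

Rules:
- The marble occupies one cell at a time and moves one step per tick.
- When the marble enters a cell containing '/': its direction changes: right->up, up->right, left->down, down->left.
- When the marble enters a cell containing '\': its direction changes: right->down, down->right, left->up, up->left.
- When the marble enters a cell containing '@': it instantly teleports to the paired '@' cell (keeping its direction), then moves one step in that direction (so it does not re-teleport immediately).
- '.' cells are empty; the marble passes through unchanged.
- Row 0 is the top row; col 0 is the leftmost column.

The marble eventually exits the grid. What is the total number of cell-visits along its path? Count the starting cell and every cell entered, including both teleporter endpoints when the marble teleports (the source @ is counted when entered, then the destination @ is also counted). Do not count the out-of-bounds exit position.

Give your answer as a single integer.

Step 1: enter (1,0), '.' pass, move right to (1,1)
Step 2: enter (1,1), '.' pass, move right to (1,2)
Step 3: enter (1,2), '.' pass, move right to (1,3)
Step 4: enter (1,3), '.' pass, move right to (1,4)
Step 5: enter (1,4), '.' pass, move right to (1,5)
Step 6: enter (1,5), '.' pass, move right to (1,6)
Step 7: enter (1,6), '.' pass, move right to (1,7)
Step 8: enter (1,7), '.' pass, move right to (1,8)
Step 9: at (1,8) — EXIT via right edge, pos 1
Path length (cell visits): 8

Answer: 8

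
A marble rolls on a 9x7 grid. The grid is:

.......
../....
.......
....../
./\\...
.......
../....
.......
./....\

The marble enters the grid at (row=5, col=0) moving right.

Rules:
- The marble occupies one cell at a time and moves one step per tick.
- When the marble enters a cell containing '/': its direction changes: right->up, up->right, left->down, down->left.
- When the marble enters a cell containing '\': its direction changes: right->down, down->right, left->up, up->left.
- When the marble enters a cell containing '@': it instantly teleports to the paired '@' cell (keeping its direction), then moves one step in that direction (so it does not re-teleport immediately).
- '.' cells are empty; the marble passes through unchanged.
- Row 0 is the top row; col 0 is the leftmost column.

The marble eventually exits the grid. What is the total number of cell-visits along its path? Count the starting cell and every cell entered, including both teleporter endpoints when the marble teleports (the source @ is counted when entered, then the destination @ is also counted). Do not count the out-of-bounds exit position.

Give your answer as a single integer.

Step 1: enter (5,0), '.' pass, move right to (5,1)
Step 2: enter (5,1), '.' pass, move right to (5,2)
Step 3: enter (5,2), '.' pass, move right to (5,3)
Step 4: enter (5,3), '.' pass, move right to (5,4)
Step 5: enter (5,4), '.' pass, move right to (5,5)
Step 6: enter (5,5), '.' pass, move right to (5,6)
Step 7: enter (5,6), '.' pass, move right to (5,7)
Step 8: at (5,7) — EXIT via right edge, pos 5
Path length (cell visits): 7

Answer: 7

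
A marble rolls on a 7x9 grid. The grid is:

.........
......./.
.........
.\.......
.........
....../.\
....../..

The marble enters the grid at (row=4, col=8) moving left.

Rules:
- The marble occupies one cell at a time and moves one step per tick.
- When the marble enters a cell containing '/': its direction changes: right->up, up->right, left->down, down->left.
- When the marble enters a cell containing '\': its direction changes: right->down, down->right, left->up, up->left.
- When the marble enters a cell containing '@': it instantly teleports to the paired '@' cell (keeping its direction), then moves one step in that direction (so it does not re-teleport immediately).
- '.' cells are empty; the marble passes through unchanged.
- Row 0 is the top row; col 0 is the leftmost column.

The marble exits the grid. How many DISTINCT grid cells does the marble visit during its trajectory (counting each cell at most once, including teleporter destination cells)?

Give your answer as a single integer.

Step 1: enter (4,8), '.' pass, move left to (4,7)
Step 2: enter (4,7), '.' pass, move left to (4,6)
Step 3: enter (4,6), '.' pass, move left to (4,5)
Step 4: enter (4,5), '.' pass, move left to (4,4)
Step 5: enter (4,4), '.' pass, move left to (4,3)
Step 6: enter (4,3), '.' pass, move left to (4,2)
Step 7: enter (4,2), '.' pass, move left to (4,1)
Step 8: enter (4,1), '.' pass, move left to (4,0)
Step 9: enter (4,0), '.' pass, move left to (4,-1)
Step 10: at (4,-1) — EXIT via left edge, pos 4
Distinct cells visited: 9 (path length 9)

Answer: 9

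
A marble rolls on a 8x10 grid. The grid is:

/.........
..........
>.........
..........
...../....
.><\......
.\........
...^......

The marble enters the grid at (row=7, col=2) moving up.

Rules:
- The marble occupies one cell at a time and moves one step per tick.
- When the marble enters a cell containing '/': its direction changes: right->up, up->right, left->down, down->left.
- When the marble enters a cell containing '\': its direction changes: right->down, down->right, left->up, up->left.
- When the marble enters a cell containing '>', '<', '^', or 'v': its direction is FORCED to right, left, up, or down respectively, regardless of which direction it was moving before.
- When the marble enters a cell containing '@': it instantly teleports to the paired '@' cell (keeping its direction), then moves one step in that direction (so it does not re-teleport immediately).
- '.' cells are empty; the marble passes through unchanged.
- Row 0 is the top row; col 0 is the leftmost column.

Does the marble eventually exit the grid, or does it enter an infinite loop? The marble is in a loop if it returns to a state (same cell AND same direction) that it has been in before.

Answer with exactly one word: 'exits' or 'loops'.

Answer: loops

Derivation:
Step 1: enter (7,2), '.' pass, move up to (6,2)
Step 2: enter (6,2), '.' pass, move up to (5,2)
Step 3: enter (5,2), '<' forces up->left, move left to (5,1)
Step 4: enter (5,1), '>' forces left->right, move right to (5,2)
Step 5: enter (5,2), '<' forces right->left, move left to (5,1)
Step 6: at (5,1) dir=left — LOOP DETECTED (seen before)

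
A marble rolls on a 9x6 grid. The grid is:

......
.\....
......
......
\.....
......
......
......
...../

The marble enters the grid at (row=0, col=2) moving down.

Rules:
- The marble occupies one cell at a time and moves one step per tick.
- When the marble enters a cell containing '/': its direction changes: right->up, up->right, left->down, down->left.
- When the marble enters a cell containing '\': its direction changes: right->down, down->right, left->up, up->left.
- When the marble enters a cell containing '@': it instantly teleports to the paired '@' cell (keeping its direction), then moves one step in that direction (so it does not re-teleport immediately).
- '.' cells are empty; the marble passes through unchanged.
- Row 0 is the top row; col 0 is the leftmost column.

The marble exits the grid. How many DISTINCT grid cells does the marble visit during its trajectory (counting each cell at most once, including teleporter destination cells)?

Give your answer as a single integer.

Answer: 9

Derivation:
Step 1: enter (0,2), '.' pass, move down to (1,2)
Step 2: enter (1,2), '.' pass, move down to (2,2)
Step 3: enter (2,2), '.' pass, move down to (3,2)
Step 4: enter (3,2), '.' pass, move down to (4,2)
Step 5: enter (4,2), '.' pass, move down to (5,2)
Step 6: enter (5,2), '.' pass, move down to (6,2)
Step 7: enter (6,2), '.' pass, move down to (7,2)
Step 8: enter (7,2), '.' pass, move down to (8,2)
Step 9: enter (8,2), '.' pass, move down to (9,2)
Step 10: at (9,2) — EXIT via bottom edge, pos 2
Distinct cells visited: 9 (path length 9)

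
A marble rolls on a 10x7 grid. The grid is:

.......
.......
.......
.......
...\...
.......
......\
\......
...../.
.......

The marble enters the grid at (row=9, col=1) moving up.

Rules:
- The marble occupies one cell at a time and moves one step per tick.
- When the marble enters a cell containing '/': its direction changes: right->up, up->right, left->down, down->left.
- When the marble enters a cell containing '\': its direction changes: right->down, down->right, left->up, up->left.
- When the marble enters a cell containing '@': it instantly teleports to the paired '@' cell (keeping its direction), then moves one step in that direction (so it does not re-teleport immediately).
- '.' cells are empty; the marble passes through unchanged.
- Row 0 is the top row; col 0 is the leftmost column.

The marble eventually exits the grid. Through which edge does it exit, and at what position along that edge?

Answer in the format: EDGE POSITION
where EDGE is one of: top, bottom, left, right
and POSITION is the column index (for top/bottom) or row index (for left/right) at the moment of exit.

Answer: top 1

Derivation:
Step 1: enter (9,1), '.' pass, move up to (8,1)
Step 2: enter (8,1), '.' pass, move up to (7,1)
Step 3: enter (7,1), '.' pass, move up to (6,1)
Step 4: enter (6,1), '.' pass, move up to (5,1)
Step 5: enter (5,1), '.' pass, move up to (4,1)
Step 6: enter (4,1), '.' pass, move up to (3,1)
Step 7: enter (3,1), '.' pass, move up to (2,1)
Step 8: enter (2,1), '.' pass, move up to (1,1)
Step 9: enter (1,1), '.' pass, move up to (0,1)
Step 10: enter (0,1), '.' pass, move up to (-1,1)
Step 11: at (-1,1) — EXIT via top edge, pos 1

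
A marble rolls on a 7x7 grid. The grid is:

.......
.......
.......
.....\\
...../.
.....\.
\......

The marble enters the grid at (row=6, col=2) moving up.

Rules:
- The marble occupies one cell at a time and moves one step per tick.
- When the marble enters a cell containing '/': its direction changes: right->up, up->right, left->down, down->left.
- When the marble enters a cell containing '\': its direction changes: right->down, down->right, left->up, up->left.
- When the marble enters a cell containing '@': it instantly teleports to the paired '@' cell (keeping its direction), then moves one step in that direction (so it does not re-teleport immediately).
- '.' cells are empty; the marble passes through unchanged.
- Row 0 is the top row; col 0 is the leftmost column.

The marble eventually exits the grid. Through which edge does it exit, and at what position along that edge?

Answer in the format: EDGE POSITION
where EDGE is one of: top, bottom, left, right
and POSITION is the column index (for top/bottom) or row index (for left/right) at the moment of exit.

Answer: top 2

Derivation:
Step 1: enter (6,2), '.' pass, move up to (5,2)
Step 2: enter (5,2), '.' pass, move up to (4,2)
Step 3: enter (4,2), '.' pass, move up to (3,2)
Step 4: enter (3,2), '.' pass, move up to (2,2)
Step 5: enter (2,2), '.' pass, move up to (1,2)
Step 6: enter (1,2), '.' pass, move up to (0,2)
Step 7: enter (0,2), '.' pass, move up to (-1,2)
Step 8: at (-1,2) — EXIT via top edge, pos 2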